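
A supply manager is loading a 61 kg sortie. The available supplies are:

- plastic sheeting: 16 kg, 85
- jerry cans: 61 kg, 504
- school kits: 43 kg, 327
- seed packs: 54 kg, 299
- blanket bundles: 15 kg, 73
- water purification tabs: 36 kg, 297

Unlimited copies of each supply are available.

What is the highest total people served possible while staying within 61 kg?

504

By people served per kg: jerry cans 8.26, water purification tabs 8.25, school kits 7.60 lead.
Best packing: jerry cans — 61 kg, 504 total.
No other feasible combination exceeds 504.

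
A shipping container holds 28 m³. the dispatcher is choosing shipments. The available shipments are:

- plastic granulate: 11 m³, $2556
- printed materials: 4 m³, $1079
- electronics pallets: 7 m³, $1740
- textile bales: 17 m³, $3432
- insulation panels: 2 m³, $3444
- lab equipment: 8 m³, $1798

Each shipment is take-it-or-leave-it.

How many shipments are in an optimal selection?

Best achievable revenue is 9538.
For example plastic granulate + electronics pallets + insulation panels + lab equipment achieves it, using 28 m³.
Every optimal selection uses 4 shipments.

4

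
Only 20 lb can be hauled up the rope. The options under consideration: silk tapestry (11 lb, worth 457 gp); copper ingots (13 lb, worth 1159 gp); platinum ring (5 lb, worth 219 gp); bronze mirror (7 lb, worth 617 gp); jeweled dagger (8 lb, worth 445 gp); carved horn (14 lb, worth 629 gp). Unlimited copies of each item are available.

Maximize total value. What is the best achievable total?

The ratio ordering already packs tightly: copper ingots + bronze mirror, 20 lb, 1776.
Nothing else within 20 lb beats 1776.

1776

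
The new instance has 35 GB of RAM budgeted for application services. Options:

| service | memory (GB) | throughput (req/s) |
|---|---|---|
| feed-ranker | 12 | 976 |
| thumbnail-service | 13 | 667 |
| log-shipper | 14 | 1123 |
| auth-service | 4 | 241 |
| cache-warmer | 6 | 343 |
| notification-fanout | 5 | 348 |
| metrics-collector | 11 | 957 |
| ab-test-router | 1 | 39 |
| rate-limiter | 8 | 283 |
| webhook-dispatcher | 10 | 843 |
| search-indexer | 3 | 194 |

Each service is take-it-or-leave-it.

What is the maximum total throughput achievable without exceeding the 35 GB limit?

2923

Greedy by ratio would take feed-ranker + metrics-collector + ab-test-router + webhook-dispatcher: 34 GB used, total 2815.
Replace feed-ranker and ab-test-router with log-shipper: the trade gains 108 net, giving 2923 at 35 GB.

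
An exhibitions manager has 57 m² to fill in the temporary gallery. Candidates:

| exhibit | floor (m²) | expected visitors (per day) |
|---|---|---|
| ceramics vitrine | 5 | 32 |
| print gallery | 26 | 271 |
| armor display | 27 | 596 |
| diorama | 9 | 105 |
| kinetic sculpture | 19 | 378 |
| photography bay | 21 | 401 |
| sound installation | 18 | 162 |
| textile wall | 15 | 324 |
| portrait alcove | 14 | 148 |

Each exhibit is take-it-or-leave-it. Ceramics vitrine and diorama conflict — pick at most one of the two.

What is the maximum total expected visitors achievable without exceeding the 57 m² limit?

1103

Density check — armor display 22.07, textile wall 21.60, kinetic sculpture 19.89 are the best per m².
Kinetic sculpture + photography bay + textile wall uses 55 of the 57 m² and totals 1103.
That's the maximum — no feasible swap from here does better than 1103.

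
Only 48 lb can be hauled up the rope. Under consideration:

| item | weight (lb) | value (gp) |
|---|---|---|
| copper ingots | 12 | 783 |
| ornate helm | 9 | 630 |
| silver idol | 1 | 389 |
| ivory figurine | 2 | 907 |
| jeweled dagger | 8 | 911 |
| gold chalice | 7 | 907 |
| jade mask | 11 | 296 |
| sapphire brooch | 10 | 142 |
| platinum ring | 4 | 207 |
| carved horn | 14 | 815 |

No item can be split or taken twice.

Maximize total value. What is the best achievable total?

Taking the top-ratio items first gives copper ingots + ornate helm + silver idol + ivory figurine + jeweled dagger + gold chalice + platinum ring for 4734 (43 lb).
Replace ornate helm with carved horn: the trade gains 185 net, giving 4919 at 48 lb.
Every other selection either busts 48 lb or fails to beat 4919.

4919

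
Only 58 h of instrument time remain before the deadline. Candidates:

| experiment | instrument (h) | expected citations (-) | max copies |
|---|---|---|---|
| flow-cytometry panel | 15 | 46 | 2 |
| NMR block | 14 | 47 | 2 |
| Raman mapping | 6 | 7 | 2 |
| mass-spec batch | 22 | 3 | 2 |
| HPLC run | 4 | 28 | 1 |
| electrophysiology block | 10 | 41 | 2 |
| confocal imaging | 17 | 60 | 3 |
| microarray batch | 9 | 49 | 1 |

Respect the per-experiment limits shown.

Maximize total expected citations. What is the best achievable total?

A density-first pass picks Raman mapping + HPLC run + 2×electrophysiology block + confocal imaging + microarray batch — 226 at 56 h.
Replace Raman mapping and electrophysiology block with confocal imaging: the trade gains 12 net, giving 238 at 57 h.
Nothing else within 58 h beats 238.

238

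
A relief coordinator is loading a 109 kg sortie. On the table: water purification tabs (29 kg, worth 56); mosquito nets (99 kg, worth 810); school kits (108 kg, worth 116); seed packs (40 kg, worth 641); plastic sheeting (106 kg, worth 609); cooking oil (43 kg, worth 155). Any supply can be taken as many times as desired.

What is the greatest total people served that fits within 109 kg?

Ranking by ratio (people served/kg): seed packs 16.02, mosquito nets 8.18, plastic sheeting 5.75.
Taking water purification tabs + 2×seed packs: 109 kg used, 1338 in people served.

1338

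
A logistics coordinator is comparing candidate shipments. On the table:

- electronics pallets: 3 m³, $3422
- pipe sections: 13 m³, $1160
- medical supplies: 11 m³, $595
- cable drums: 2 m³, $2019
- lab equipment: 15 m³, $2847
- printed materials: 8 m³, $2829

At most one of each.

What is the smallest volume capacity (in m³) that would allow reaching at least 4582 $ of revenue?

5

Need the lightest bundle worth ≥ 4582.
Taking electronics pallets + cable drums gives 5441 (≥ 4582) for 5 m³.
Below 5 m³ the best achievable stays under 4582.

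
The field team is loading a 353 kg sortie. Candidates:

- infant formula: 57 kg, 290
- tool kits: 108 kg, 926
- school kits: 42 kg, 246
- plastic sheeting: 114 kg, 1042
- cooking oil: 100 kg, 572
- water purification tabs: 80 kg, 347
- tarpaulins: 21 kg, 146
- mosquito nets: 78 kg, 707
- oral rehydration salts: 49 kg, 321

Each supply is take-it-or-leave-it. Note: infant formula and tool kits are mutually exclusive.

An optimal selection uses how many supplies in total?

4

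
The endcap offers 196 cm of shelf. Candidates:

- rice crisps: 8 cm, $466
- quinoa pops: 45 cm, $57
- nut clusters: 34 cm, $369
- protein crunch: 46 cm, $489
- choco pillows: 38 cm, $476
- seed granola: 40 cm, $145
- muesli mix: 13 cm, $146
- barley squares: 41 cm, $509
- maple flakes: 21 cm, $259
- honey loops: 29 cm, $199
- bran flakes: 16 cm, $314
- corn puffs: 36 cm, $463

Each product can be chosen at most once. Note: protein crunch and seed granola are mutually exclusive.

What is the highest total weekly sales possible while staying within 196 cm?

2856

Density check — rice crisps 58.25, bran flakes 19.62, corn puffs 12.86 are the best per cm.
A density-first pass picks rice crisps + choco pillows + muesli mix + barley squares + maple flakes + bran flakes + corn puffs — 2633 at 173 cm.
Dropping muesli mix frees 13 cm; slotting in nut clusters (34 cm) lifts the total to 2856 at 194 cm.
The closest alternative, rice crisps + nut clusters + protein crunch + choco pillows + muesli mix + barley squares + bran flakes, reaches only 2769.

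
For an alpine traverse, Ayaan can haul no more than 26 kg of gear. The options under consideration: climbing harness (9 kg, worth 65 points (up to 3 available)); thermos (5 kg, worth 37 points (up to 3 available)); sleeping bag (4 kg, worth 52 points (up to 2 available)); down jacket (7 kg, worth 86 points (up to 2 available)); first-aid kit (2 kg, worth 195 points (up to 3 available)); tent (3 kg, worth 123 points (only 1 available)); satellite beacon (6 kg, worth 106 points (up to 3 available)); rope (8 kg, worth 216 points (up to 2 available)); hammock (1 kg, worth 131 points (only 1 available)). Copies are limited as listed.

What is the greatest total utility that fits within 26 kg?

Best packing: 3×first-aid kit + tent + 2×rope + hammock — 26 kg, 1271 total.
No other feasible combination exceeds 1271.

1271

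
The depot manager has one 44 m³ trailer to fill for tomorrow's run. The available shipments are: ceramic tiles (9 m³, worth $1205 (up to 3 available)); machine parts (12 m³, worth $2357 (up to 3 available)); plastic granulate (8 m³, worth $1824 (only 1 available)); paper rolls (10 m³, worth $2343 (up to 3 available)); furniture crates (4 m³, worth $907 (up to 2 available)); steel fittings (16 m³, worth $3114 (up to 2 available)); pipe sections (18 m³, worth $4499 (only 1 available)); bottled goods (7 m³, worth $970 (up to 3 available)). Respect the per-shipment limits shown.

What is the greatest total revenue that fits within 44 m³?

10480

A density-first pass picks 2×paper rolls + furniture crates + pipe sections — 10092 at 42 m³.
Replace paper rolls with plastic granulate + furniture crates: the trade gains 388 net, giving 10480 at 44 m³.
Every other selection either busts 44 m³ or exceeds an availability limit or fails to beat 10480.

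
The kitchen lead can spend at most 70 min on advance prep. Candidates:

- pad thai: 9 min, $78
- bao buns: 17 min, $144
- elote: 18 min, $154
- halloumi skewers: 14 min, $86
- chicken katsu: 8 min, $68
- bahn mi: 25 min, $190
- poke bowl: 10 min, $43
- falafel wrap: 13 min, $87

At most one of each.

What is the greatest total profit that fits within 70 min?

566

Density check — pad thai 8.67, elote 8.56, chicken katsu 8.50 are the best per min.
The ratio heuristic lands on pad thai + bao buns + elote + chicken katsu + falafel wrap (531) but leaves 5 min idle.
Dropping chicken katsu and falafel wrap frees 21 min; slotting in bahn mi (25 min) lifts the total to 566 at 69 min.
That's the maximum — no swap from here does better than 566.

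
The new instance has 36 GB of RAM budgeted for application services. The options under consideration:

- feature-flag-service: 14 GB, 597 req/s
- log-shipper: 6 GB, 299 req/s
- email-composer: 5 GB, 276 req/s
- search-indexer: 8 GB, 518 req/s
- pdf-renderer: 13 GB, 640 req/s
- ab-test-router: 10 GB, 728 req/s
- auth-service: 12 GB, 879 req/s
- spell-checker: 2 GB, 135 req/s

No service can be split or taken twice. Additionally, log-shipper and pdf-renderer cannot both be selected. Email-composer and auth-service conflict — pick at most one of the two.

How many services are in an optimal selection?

4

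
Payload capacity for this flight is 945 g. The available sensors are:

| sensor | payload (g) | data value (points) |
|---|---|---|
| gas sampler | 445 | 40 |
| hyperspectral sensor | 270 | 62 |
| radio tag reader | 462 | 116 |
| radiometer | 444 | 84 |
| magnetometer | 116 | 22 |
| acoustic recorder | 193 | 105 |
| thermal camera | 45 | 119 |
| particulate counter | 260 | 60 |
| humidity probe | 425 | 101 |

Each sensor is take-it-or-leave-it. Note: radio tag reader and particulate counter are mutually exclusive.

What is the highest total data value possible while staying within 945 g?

387

Ranking by ratio (data value/g): thermal camera 2.64, acoustic recorder 0.54, radio tag reader 0.25.
Filling by ratio: radio tag reader + magnetometer + acoustic recorder + thermal camera for 362, with 129 g left unused.
Replace radio tag reader and magnetometer with hyperspectral sensor + humidity probe: the trade gains 25 net, giving 387 at 933 g.
Every other selection either busts 945 g or breaks a pairing rule or fails to beat 387.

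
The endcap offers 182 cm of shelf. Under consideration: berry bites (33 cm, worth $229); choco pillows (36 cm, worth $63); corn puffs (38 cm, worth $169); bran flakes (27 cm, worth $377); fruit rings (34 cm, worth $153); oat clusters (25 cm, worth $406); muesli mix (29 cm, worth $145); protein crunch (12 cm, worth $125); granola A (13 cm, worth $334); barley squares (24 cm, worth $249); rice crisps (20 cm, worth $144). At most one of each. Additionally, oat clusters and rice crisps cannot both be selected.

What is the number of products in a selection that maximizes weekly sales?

Best achievable weekly sales is 1889.
For example berry bites + corn puffs + bran flakes + oat clusters + protein crunch + granola A + barley squares achieves it, using 172 cm.
All optima have 7 products.

7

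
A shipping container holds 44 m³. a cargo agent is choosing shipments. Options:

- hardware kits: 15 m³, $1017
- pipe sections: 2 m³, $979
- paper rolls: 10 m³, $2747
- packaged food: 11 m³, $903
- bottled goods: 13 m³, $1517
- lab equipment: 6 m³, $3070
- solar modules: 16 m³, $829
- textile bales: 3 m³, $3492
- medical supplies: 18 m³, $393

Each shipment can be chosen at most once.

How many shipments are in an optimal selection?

5

Optimal total is 11805.
pipe sections + paper rolls + bottled goods + lab equipment + textile bales hits 11805 at 34 m³.
Any selection reaching 11805 contains exactly 5 shipments.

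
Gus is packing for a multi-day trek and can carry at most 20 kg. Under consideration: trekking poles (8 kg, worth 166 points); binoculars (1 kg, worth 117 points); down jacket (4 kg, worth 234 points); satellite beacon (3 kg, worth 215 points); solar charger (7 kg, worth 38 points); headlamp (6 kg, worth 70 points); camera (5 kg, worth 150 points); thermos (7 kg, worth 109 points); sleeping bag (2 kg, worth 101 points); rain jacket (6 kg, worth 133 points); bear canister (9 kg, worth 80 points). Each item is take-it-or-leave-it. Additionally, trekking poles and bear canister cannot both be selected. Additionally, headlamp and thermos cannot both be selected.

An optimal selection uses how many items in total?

Best achievable utility is 849.
One optimal bundle: binoculars + down jacket + satellite beacon + camera + rain jacket (19 kg).
Any selection reaching 849 contains exactly 5 items.

5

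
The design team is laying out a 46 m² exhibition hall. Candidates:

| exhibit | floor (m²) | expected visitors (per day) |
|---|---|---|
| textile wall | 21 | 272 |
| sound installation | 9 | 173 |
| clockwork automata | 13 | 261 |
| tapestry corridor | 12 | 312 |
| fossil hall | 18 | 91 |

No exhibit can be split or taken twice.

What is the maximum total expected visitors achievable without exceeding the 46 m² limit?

845

Filling by ratio: sound installation + clockwork automata + tapestry corridor for 746, with 12 m² left unused.
The 9 m² tied up in sound installation is better spent on textile wall — total rises to 845 (46 m²).
Every other selection either busts 46 m² or fails to beat 845.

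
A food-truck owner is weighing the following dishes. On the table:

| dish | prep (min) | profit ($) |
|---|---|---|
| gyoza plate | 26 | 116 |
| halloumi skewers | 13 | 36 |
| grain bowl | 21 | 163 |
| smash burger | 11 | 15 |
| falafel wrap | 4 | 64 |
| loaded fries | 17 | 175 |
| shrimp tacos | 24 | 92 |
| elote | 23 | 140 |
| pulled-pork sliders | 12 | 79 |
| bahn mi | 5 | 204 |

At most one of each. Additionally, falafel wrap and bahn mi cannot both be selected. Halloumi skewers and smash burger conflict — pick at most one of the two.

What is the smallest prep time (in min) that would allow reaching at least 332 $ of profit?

Look for the lowest-prep combination reaching 332.
loaded fries + bahn mi: 379 profit at 22 min.
Below 22 min the best achievable stays under 332.

22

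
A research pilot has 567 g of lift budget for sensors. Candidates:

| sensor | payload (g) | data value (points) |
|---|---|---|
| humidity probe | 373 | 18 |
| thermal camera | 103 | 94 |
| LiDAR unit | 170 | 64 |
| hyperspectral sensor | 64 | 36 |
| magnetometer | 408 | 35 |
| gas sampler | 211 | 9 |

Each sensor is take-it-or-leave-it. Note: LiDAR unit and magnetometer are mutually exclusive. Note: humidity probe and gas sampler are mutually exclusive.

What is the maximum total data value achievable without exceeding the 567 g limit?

203

Thermal camera + LiDAR unit + hyperspectral sensor + gas sampler uses 548 of the 567 g and totals 203.
Runner-up thermal camera + LiDAR unit + hyperspectral sensor tops out at 194.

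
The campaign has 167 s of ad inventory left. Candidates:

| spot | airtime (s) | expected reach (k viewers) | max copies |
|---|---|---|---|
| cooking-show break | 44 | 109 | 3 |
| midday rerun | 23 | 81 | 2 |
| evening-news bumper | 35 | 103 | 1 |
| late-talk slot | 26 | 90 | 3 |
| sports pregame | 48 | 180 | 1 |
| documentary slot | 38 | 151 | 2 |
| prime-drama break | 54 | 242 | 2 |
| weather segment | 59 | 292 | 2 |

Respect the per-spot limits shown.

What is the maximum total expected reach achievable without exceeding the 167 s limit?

By expected reach per s: weather segment 4.95, prime-drama break 4.48, documentary slot 3.97 lead.
Filling by ratio: documentary slot + 2×weather segment for 735, with 11 s left unused.
Dropping documentary slot and weather segment frees 97 s; slotting in 2×prime-drama break (108 s) lifts the total to 776 at 167 s.
Nothing else within 167 s beats 776.

776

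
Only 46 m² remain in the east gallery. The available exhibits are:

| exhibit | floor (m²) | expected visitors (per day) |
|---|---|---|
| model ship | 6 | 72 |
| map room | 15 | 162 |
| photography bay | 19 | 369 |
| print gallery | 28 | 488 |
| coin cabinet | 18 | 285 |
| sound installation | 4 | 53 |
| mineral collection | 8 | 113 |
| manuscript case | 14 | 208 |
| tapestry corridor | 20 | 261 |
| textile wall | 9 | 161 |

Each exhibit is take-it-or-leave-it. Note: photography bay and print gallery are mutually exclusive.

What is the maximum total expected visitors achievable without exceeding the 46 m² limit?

Taking photography bay + coin cabinet + textile wall: 46 m² used, 815 in expected visitors.
Next best is photography bay + sound installation + manuscript case + textile wall at 791 (46 m²) — short by 24.

815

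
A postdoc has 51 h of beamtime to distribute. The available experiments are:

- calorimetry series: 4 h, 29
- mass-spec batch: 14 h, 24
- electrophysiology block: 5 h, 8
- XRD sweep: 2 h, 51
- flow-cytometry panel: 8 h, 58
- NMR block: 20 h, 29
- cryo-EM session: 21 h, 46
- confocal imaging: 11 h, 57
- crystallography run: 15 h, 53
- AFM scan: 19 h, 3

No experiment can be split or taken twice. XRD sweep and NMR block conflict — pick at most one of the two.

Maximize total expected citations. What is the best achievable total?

256

Density check — XRD sweep 25.50, calorimetry series 7.25, flow-cytometry panel 7.25, confocal imaging 5.18 are the best per h.
Calorimetry series + electrophysiology block + XRD sweep + flow-cytometry panel + confocal imaging + crystallography run uses 45 of the 51 h and totals 256.
Next best is calorimetry series + electrophysiology block + XRD sweep + flow-cytometry panel + cryo-EM session + confocal imaging at 249 (51 h) — short by 7.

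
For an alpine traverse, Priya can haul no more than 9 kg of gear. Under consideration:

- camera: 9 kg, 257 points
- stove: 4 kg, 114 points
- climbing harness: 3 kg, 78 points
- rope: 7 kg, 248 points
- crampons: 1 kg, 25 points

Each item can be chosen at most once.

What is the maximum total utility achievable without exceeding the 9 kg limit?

273

Density check — rope 35.43, camera 28.56, stove 28.50 are the best per kg.
Taking rope + crampons: 8 kg used, 273 in utility.
Next best is camera at 257 (9 kg) — short by 16.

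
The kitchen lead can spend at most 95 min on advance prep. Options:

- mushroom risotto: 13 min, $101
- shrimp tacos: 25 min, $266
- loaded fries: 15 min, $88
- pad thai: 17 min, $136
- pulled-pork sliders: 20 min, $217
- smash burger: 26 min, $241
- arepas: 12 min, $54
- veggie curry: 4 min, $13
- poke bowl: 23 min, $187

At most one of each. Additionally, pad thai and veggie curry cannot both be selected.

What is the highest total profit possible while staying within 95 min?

911

Taking shrimp tacos + pulled-pork sliders + smash burger + poke bowl: 94 min used, 911 in profit.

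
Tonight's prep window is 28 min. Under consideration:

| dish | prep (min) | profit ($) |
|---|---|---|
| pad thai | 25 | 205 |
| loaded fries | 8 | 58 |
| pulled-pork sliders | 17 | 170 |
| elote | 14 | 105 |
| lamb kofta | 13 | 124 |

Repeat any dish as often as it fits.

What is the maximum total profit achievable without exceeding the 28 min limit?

Density check — pulled-pork sliders 10.00, lamb kofta 9.54, pad thai 8.20 are the best per min.
The ratio heuristic lands on loaded fries + pulled-pork sliders (228) but leaves 3 min idle.
Dropping loaded fries and pulled-pork sliders frees 25 min; slotting in 2×lamb kofta (26 min) lifts the total to 248 at 26 min.
Nothing else within 28 min beats 248.

248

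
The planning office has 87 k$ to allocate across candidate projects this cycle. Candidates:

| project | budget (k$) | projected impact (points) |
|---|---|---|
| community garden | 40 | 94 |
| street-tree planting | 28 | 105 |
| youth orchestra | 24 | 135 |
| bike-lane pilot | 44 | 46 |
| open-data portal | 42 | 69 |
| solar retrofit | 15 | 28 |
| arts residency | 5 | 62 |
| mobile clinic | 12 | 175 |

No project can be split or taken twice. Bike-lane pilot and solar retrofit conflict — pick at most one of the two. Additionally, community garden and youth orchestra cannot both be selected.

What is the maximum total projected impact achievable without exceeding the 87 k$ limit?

505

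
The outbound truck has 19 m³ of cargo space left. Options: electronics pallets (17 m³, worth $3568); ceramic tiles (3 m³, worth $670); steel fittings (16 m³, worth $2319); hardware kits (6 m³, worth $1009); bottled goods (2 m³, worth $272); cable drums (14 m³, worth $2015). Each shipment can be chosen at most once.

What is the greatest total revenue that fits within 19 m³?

3840

The ratio heuristic lands on ceramic tiles + hardware kits + bottled goods (1951) but leaves 8 m³ idle.
Replace ceramic tiles and hardware kits with electronics pallets: the trade gains 1889 net, giving 3840 at 19 m³.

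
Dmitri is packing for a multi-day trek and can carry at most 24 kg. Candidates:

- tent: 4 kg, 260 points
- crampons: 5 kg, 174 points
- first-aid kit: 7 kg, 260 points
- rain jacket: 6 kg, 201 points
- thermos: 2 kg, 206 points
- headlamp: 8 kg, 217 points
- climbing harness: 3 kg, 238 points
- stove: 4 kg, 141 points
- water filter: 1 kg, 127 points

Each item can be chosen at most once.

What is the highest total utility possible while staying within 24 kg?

Taking the top-ratio items first gives tent + first-aid kit + thermos + climbing harness + stove + water filter for 1232 (21 kg).
The 4 kg tied up in stove is better spent on rain jacket — total rises to 1292 (23 kg).

1292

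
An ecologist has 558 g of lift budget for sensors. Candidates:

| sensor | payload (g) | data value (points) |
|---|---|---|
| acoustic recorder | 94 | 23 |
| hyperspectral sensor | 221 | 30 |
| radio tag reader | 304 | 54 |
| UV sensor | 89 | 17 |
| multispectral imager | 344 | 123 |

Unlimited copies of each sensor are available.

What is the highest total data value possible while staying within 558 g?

169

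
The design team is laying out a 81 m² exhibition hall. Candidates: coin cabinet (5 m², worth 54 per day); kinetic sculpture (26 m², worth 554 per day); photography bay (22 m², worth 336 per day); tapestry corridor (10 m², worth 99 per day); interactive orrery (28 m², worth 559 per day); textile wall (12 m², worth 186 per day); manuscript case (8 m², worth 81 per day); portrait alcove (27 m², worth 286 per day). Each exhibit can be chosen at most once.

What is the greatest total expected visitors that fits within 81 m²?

Filling by ratio: coin cabinet + kinetic sculpture + interactive orrery + textile wall + manuscript case for 1434, with 2 m² left unused.
Dropping textile wall and manuscript case frees 20 m²; slotting in photography bay (22 m²) lifts the total to 1503 at 81 m².

1503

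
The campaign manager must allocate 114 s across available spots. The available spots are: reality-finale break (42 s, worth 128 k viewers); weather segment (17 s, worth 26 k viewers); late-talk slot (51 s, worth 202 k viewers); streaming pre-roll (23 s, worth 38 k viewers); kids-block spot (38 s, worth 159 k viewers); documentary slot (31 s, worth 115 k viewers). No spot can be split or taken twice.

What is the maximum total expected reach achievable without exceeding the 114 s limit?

402

Density check — kids-block spot 4.18, late-talk slot 3.96, documentary slot 3.71 are the best per s.
Greedy by ratio would take late-talk slot + streaming pre-roll + kids-block spot: 112 s used, total 399.
The 74 s tied up in late-talk slot and streaming pre-roll is better spent on reality-finale break + documentary slot — total rises to 402 (111 s).
No other feasible combination exceeds 402.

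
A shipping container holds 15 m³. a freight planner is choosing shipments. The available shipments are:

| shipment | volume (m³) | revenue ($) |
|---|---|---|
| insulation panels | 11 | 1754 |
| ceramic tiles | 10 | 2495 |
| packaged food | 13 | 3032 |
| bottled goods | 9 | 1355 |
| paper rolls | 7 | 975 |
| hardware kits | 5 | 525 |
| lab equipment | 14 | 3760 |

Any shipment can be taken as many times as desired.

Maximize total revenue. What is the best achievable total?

3760

Best packing: lab equipment — 14 m³, 3760 total.
Nothing else within 15 m³ beats 3760.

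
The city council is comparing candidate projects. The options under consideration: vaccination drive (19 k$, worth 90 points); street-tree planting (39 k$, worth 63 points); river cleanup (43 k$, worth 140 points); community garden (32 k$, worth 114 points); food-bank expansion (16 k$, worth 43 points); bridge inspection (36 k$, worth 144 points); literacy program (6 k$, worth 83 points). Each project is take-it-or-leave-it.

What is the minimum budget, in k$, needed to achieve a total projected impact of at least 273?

57

Need the lightest bundle worth ≥ 273.
Taking vaccination drive + community garden + literacy program gives 287 (≥ 273) for 57 k$.
No combination under 57 k$ hits 273.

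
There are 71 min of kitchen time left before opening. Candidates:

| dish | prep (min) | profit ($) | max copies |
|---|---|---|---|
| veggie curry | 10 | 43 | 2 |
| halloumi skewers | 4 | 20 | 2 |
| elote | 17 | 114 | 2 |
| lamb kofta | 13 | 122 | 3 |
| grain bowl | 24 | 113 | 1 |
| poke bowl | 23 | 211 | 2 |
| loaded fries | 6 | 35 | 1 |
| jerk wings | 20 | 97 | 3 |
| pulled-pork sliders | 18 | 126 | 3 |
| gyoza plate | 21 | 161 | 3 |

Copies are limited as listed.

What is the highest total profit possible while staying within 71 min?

617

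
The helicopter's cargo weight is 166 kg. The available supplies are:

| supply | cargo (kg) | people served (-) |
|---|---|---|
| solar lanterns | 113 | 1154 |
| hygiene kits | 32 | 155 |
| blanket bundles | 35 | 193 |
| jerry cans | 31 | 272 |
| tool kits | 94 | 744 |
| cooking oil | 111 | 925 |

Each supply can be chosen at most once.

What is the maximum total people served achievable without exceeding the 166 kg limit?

1426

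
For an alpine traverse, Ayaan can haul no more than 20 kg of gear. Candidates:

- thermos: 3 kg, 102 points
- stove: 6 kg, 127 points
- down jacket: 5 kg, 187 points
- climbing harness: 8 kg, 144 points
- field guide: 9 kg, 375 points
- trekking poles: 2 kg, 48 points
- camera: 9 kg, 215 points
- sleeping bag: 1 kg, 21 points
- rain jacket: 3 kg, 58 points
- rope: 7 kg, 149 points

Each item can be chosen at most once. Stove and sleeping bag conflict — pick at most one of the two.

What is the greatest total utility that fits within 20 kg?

733

Best packing: thermos + down jacket + field guide + trekking poles + sleeping bag — 20 kg, 733 total.
Next best is thermos + down jacket + field guide + rain jacket at 722 (20 kg) — short by 11.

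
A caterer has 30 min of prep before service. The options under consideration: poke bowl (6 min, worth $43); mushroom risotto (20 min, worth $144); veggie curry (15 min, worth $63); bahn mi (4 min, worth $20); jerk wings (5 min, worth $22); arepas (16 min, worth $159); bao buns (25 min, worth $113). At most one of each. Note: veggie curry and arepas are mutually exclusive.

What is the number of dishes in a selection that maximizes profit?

Best achievable profit is 224.
poke bowl + jerk wings + arepas hits 224 at 27 min.
Any selection reaching 224 contains exactly 3 dishes.

3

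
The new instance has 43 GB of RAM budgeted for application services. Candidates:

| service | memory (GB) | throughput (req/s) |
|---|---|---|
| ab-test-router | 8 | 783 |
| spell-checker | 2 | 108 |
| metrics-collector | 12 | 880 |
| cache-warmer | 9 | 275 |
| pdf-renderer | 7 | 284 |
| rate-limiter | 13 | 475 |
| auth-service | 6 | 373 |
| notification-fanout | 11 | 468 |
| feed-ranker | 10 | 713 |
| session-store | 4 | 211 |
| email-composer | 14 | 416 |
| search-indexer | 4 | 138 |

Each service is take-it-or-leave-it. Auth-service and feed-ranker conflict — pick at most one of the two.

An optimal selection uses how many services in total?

6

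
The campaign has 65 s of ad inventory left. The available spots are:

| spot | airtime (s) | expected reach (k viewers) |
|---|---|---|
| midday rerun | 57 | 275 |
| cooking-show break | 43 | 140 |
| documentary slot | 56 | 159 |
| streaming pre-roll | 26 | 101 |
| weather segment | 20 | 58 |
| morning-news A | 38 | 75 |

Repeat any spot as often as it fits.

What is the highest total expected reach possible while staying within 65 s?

275

The ratio ordering already packs tightly: midday rerun, 57 s, 275.
Every other selection either busts 65 s or fails to beat 275.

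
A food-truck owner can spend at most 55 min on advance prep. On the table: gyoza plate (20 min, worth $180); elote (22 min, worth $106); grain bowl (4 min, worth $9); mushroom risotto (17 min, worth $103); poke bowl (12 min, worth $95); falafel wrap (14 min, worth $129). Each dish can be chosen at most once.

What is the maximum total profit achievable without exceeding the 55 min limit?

Filling by ratio: gyoza plate + grain bowl + poke bowl + falafel wrap for 413, with 5 min left unused.
The 12 min tied up in poke bowl is better spent on mushroom risotto — total rises to 421 (55 min).

421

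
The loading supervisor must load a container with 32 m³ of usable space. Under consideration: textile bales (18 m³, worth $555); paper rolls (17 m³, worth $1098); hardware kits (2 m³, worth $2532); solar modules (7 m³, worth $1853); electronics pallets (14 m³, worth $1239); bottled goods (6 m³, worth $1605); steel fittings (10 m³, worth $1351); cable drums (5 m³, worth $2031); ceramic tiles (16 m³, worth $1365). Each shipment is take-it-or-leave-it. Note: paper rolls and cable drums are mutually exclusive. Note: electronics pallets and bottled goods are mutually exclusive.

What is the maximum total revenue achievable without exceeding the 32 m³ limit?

Hardware kits + solar modules + bottled goods + steel fittings + cable drums uses 30 of the 32 m³ and totals 9372.
The closest alternative, hardware kits + solar modules + bottled goods + cable drums, reaches only 8021.

9372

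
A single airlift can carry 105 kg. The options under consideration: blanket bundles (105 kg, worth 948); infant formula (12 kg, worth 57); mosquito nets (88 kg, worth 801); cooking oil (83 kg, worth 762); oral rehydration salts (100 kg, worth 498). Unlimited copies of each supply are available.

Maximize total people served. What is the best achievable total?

948

By people served per kg: cooking oil 9.18, mosquito nets 9.10, blanket bundles 9.03, oral rehydration salts 4.98 lead.
The ratio heuristic lands on infant formula + cooking oil (819) but leaves 10 kg idle.
The 95 kg tied up in infant formula and cooking oil is better spent on blanket bundles — total rises to 948 (105 kg).
That's the maximum — no swap from here does better than 948.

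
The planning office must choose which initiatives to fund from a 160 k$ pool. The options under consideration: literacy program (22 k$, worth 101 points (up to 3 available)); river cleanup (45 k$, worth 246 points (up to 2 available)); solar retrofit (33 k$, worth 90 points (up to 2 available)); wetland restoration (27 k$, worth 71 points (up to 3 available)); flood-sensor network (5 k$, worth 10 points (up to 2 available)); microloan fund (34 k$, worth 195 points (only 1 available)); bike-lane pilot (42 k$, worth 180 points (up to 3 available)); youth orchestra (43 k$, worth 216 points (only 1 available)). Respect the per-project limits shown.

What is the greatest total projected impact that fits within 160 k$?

819

Greedy by ratio would take literacy program + 2×river cleanup + 2×flood-sensor network + microloan fund: 156 k$ used, total 808.
The 39 k$ tied up in flood-sensor network and microloan fund is better spent on youth orchestra — total rises to 819 (160 k$).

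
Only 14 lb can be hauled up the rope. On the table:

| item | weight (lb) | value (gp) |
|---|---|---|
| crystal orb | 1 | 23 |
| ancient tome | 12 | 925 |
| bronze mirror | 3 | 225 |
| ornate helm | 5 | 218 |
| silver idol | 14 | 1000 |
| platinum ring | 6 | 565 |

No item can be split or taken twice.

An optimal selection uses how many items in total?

3

Best achievable value is 1008.
For example bronze mirror + ornate helm + platinum ring achieves it, using 14 lb.
Every optimal selection uses 3 items.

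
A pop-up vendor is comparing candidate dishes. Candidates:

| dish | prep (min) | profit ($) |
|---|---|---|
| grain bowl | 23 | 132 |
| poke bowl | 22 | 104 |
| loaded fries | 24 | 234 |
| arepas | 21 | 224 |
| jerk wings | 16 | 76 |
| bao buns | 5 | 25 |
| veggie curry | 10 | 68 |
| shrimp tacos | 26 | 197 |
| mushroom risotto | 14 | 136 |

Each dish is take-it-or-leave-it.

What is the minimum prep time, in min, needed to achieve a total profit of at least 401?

45

Need the lightest bundle worth ≥ 401.
loaded fries + arepas: 458 profit at 45 min.
No combination under 45 min hits 401.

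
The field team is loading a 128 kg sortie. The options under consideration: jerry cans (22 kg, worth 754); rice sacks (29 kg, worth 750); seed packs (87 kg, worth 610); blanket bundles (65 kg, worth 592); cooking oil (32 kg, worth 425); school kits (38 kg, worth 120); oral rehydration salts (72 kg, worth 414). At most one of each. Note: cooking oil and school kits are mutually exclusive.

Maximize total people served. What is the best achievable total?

2096

Density check — jerry cans 34.27, rice sacks 25.86, cooking oil 13.28 are the best per kg.
Jerry cans + rice sacks + blanket bundles uses 116 of the 128 kg and totals 2096.
Nothing else feasible within 128 kg beats 2096.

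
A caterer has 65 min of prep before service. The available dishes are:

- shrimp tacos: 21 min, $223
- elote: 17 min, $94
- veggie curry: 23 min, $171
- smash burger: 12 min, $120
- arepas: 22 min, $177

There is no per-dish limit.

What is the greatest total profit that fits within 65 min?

669

By profit per min: shrimp tacos 10.62, smash burger 10.00, arepas 8.05 lead.
The ratio ordering already packs tightly: 3×shrimp tacos, 63 min, 669.
The spare 2 min is too small for any remaining dish, and no exchange beats 669.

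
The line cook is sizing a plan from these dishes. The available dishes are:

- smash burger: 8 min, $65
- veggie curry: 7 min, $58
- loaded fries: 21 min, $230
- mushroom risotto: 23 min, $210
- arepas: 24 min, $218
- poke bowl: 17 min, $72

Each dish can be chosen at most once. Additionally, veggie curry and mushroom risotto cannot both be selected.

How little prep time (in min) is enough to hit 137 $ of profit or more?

21

Need the lightest bundle worth ≥ 137.
loaded fries: 230 profit at 21 min.
Any bundle with less than 21 min falls short of 137.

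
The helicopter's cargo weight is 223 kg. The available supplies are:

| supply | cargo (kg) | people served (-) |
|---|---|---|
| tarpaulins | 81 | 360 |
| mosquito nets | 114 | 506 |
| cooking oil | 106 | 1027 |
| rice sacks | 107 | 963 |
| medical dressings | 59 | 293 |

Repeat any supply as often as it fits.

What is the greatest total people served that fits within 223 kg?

2054

Ranking by ratio (people served/kg): cooking oil 9.69, rice sacks 9.00, medical dressings 4.97.
Best packing: 2×cooking oil — 212 kg, 2054 total.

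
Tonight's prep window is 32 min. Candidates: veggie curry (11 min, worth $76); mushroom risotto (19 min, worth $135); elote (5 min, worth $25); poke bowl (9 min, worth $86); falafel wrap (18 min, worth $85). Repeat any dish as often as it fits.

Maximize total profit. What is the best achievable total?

Best packing: elote + 3×poke bowl — 32 min, 283 total.
No other feasible combination exceeds 283.

283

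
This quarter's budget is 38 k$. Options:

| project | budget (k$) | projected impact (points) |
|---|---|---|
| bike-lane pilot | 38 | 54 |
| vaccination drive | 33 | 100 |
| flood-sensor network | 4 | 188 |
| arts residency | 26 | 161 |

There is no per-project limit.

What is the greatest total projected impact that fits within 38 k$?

1692

9×flood-sensor network uses 36 of the 38 k$ and totals 1692.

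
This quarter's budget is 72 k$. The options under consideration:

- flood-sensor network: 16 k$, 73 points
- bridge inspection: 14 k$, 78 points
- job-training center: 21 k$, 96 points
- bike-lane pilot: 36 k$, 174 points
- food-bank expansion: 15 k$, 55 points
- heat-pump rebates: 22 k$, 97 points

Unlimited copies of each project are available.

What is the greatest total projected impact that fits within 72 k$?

390

5×bridge inspection uses 70 of the 72 k$ and totals 390.
The spare 2 k$ is too small for any remaining project, and no exchange beats 390.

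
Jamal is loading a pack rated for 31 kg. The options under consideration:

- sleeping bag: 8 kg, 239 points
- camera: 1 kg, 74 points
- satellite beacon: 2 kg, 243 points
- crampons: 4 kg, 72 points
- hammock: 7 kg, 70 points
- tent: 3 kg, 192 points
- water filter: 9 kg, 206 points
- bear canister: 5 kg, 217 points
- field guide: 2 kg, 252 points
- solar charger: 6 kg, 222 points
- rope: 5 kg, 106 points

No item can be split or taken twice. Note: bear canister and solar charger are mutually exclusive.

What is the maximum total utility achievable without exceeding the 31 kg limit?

1428

Ranking by ratio (utility/kg): field guide 126.00, satellite beacon 121.50, camera 74.00.
Sleeping bag + camera + satellite beacon + tent + water filter + field guide + solar charger uses 31 of the 31 kg and totals 1428.
Nothing else feasible within 31 kg beats 1428.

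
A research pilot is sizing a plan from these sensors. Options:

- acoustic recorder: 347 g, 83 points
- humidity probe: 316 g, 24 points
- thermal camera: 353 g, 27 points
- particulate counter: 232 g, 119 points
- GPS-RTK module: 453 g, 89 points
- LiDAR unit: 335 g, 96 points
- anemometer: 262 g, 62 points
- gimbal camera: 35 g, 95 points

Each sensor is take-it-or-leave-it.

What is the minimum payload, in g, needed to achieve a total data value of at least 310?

Look for the lowest-payload combination reaching 310.
particulate counter + LiDAR unit + gimbal camera: 310 data value at 602 g.
Any bundle with less than 602 g falls short of 310.

602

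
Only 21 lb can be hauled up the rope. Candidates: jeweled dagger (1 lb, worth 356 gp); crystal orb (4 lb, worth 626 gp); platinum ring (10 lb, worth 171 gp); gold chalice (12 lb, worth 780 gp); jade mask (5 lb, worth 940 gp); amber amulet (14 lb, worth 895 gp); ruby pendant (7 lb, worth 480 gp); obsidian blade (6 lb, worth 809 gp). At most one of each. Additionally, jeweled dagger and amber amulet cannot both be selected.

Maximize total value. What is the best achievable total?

2731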